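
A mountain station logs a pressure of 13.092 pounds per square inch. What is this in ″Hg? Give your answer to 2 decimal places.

26.66 inHg

1 psi = 2.03602 inHg, so 13.092 × 2.03602 = 26.66 inHg.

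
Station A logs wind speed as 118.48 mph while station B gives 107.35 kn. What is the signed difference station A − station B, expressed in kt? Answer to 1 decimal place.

-4.4 kt

station A: 118.48 mph = 102.956 kt.
Difference: 102.956 − 107.350 = -4.4 kt.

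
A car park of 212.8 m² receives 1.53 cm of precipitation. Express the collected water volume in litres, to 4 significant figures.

3256 litres

Depth: 1.53 cm × 10 = 15.3 mm.
1 mm over 1 m² is 1 L, so volume = 15.3 × 212.8 = 3255.84 L ≈ 3256 L.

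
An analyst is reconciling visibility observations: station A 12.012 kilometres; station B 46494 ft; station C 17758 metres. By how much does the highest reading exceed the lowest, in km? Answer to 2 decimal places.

station B: 46494 ft = 14.1714 km.
station C: 17758 m = 17.7580 km.
Spread: 17.7580 − 12.0120 = 5.75 km.

5.75 km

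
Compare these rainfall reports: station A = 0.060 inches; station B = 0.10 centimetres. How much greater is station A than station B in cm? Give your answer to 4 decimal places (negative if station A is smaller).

0.0524 cm

station A: 0.060 in = 0.152400 cm.
Difference: 0.152400 − 0.100000 = 0.0524 cm.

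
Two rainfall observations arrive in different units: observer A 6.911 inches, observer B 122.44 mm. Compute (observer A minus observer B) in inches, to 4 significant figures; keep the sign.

observer B: 122.44 mm = 4.82047 in.
Difference: 6.91100 − 4.82047 = 2.091 in.

2.091 in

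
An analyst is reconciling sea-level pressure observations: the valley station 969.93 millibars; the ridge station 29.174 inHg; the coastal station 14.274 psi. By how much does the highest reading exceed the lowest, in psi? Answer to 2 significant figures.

the valley station: 969.93 mb = 14.0676 psi.
the ridge station: 29.174 inHg = 14.3289 psi.
Spread: 14.3289 − 14.0676 = 0.26 psi.

0.26 psi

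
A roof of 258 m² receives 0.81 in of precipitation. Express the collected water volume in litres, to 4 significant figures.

Depth: 0.81 in × 25.4 = 20.574 mm.
1 mm over 1 m² is 1 L, so volume = 20.574 × 258 = 5308.092 L ≈ 5308 L.

5308 litres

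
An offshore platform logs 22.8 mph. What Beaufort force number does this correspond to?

22.8 mph = 10.2 m/s, which is Beaufort 5 (fresh breeze, 8.0–10.7 m/s).

Beaufort force 5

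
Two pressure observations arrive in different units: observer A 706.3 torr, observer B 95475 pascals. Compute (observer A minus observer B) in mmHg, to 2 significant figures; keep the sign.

observer B: 95475 Pa = 716.121 mmHg.
Difference: 706.300 − 716.121 = -9.8 mmHg.

-9.8 mmHg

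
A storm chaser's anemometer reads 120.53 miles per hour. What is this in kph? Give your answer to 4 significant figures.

194.0 km/h

1 mph = 1.60934 km/h, so 120.53 × 1.60934 = 194.0 km/h.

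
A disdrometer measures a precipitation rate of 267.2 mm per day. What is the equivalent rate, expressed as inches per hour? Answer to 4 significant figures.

0.4383 in/hour

267.2 mm/day × 0.0393701 in/mm × 0.0416667 day/hour = 0.4383 in/hour.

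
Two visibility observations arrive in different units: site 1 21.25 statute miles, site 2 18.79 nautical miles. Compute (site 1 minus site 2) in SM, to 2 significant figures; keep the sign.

-0.37 SM

site 2: 18.79 nmi = 21.6231 SM.
Difference: 21.2500 − 21.6231 = -0.37 SM.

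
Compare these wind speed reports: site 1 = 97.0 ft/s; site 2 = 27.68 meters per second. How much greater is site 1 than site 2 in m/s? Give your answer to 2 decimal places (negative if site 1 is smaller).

1.89 m/s

site 1: 97.0 ft/s = 29.5656 m/s.
Difference: 29.5656 − 27.6800 = 1.89 m/s.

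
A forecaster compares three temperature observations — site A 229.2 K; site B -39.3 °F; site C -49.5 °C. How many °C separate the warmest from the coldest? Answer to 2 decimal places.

9.89 °C

site A: 229.2 K = -43.950 °C.
site B: -39.3 °F = -39.611 °C.
Spread: (-39.611) − (-49.500) = 9.889 °C.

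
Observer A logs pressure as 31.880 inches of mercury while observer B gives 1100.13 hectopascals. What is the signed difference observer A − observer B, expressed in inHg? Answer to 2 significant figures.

-0.61 inHg

observer B: 1100.13 hPa = 32.4868 inHg.
Difference: 31.8800 − 32.4868 = -0.61 inHg.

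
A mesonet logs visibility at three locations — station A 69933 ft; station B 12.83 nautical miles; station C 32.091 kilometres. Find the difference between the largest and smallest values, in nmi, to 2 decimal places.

station A: 69933 ft = 11.5095 nmi.
station C: 32.091 km = 17.3278 nmi.
Spread: 17.3278 − 11.5095 = 5.82 nmi.

5.82 nmi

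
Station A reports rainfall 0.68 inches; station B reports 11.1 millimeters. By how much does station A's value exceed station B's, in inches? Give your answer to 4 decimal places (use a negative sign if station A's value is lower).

0.2430 in

station B: 11.1 mm = 0.437008 in.
Difference: 0.680000 − 0.437008 = 0.2430 in.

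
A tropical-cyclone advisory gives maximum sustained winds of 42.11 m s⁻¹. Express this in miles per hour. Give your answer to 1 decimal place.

94.2 mph

1 m/s = 2.23694 mph, so 42.11 × 2.23694 = 94.2 mph.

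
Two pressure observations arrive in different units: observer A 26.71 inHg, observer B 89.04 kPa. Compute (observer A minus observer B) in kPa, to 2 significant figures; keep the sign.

1.4 kPa

observer A: 26.71 inHg = 90.450 kPa.
Difference: 90.450 − 89.040 = 1.4 kPa.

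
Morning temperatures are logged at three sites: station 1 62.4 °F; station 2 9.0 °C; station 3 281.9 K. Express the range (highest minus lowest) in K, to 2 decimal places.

station 1: 62.4 °F = 16.889 °C.
station 3: 281.9 K = 8.750 °C.
Spread: 16.889 − 8.750 = 8.139 °C.

8.14 K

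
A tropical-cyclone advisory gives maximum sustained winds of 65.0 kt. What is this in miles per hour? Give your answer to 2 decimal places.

1 kt = 1.15078 mph, so 65.0 × 1.15078 = 74.80 mph.

74.80 mph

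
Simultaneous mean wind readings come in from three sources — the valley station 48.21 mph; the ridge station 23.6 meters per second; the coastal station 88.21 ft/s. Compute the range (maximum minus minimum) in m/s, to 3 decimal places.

the valley station: 48.21 mph = 21.55180 m/s.
the coastal station: 88.21 ft/s = 26.88641 m/s.
Spread: 26.88641 − 21.55180 = 5.335 m/s.

5.335 m/s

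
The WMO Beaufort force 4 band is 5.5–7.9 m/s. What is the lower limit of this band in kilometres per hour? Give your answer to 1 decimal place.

5.5–7.9 m/s × 3.6 = 19.8–28.4 km/h.

19.8 km/h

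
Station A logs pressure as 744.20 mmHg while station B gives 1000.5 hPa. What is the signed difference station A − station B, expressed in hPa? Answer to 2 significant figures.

station A: 744.20 mmHg = 992.185 hPa.
Difference: 992.185 − 1000.500 = -8.3 hPa.

-8.3 hPa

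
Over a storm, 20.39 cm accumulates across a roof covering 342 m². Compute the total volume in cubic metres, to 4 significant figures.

69.73 cubic metres

Depth: 20.39 cm × 10 = 203.9 mm.
1 mm over 1 m² is 1 L, so volume = 203.9 × 342 = 69733.8 L = 69.73 m³.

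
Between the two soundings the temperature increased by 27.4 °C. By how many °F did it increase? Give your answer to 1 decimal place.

49.3 °F

For a temperature change the 32° offset cancels: Δ°F = 27.4 × 1.8 = 49.3 °F.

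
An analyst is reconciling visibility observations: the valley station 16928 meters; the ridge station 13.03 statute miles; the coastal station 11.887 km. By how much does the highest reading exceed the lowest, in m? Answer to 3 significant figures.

the ridge station: 13.03 SM = 20969.75 m.
the coastal station: 11.887 km = 11887.00 m.
Spread: 20969.75 − 11887.00 = 9080 m.

9080 m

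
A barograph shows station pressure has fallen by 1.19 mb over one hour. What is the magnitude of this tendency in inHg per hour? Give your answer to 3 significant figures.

1.19 mb / 1 h × 0.02953 inHg/mb = 0.0351 inHg/h.

0.0351 inHg per hour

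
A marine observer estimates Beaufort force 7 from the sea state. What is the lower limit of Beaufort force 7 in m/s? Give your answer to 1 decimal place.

13.9 m/s

Beaufort 7 (near gale) spans 13.9–17.1 m/s.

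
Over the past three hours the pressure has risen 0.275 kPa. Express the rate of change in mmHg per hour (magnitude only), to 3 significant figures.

0.275 kPa / 3 h × 7.50062 mmHg/kPa = 0.688 mmHg/h.

0.688 mmHg per hour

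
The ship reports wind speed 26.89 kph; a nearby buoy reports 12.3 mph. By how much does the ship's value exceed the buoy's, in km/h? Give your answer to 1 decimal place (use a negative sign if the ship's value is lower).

the buoy: 12.3 mph = 19.795 km/h.
Difference: 26.890 − 19.795 = 7.1 km/h.

7.1 km/h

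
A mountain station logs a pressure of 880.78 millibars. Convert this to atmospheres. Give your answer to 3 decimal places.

0.869 atm

1 mb = 0.000986923 atm, so 880.78 × 0.000986923 = 0.869 atm.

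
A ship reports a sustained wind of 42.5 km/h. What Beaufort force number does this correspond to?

42.5 km/h = 11.8 m/s, which is Beaufort 6 (strong breeze, 10.8–13.8 m/s).

Beaufort force 6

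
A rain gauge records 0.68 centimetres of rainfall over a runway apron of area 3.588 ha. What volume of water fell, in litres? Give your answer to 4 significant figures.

244000 litres

Depth: 0.68 cm × 10 = 6.8 mm.
Area: 3.588 ha = 35880 m².
1 mm over 1 m² is 1 L, so volume = 6.8 × 35880 = 243984 L ≈ 244000 L.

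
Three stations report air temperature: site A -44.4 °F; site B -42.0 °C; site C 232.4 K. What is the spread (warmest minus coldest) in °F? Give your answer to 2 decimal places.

3.05 °F

site A: -44.4 °F = -42.444 °C.
site C: 232.4 K = -40.750 °C.
Spread: (-40.750) − (-42.444) = 1.694 °C = 3.05 °F.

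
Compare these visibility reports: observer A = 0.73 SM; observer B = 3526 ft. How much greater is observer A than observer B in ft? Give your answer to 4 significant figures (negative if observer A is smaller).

observer A: 0.73 SM = 3854.400 ft.
Difference: 3854.400 − 3526.000 = 328.4 ft.

328.4 ft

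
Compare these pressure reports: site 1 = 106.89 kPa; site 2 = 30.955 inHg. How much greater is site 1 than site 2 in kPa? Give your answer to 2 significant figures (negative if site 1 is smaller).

2.1 kPa

site 2: 30.955 inHg = 104.826 kPa.
Difference: 106.890 − 104.826 = 2.1 kPa.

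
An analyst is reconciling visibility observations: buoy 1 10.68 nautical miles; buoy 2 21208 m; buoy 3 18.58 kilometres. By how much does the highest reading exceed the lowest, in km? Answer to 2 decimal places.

2.63 km

buoy 1: 10.68 nmi = 19.7794 km.
buoy 2: 21208 m = 21.2080 km.
Spread: 21.2080 − 18.5800 = 2.63 km.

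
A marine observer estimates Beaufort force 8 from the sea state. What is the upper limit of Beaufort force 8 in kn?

40 kt

Beaufort 8 (gale) spans 34–40 knots.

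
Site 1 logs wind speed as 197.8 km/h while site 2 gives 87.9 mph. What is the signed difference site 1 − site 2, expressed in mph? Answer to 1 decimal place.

site 1: 197.8 km/h = 122.907 mph.
Difference: 122.907 − 87.900 = 35.0 mph.

35.0 mph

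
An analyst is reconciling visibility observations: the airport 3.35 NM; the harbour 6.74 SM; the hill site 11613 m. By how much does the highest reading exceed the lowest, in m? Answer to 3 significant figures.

5410 m

the airport: 3.35 nmi = 6204.20 m.
the harbour: 6.74 SM = 10846.98 m.
Spread: 11613.00 − 6204.20 = 5410 m.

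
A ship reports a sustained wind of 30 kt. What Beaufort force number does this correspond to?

30 kt lies in the Beaufort 7 band (near gale, 28–33 kt).

Beaufort force 7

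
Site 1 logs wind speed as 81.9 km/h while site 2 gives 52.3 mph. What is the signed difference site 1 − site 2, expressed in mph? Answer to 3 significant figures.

-1.41 mph

site 1: 81.9 km/h = 50.8903 mph.
Difference: 50.8903 − 52.3000 = -1.41 mph.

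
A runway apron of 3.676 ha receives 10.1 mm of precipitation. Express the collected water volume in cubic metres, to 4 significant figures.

Area: 3.676 ha = 36760 m².
1 mm over 1 m² is 1 L, so volume = 10.1 × 36760 = 371276 L = 371.3 m³.

371.3 cubic metres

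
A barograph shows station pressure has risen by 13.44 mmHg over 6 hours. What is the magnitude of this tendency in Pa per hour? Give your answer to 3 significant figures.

13.44 mmHg / 6 h × 133.322 Pa/mmHg = 299 Pa/h.

299 Pa per hour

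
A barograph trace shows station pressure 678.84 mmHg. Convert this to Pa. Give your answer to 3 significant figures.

1 mmHg = 133.322 Pa, so 678.84 × 133.322 = 90500 Pa.

90500 Pa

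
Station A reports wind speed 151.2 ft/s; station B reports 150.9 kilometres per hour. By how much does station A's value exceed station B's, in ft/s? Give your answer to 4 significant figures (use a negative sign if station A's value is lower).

station B: 150.9 km/h = 137.5219 ft/s.
Difference: 151.2000 − 137.5219 = 13.68 ft/s.

13.68 ft/s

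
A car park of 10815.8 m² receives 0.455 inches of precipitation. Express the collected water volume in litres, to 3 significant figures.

125000 litres

Depth: 0.455 in × 25.4 = 11.557 mm.
1 mm over 1 m² is 1 L, so volume = 11.557 × 10815.8 = 124998.2 L ≈ 125000 L.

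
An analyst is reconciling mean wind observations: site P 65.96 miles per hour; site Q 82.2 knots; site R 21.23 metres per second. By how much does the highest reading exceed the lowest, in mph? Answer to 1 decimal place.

site Q: 82.2 kt = 94.594 mph.
site R: 21.23 m/s = 47.490 mph.
Spread: 94.594 − 47.490 = 47.1 mph.

47.1 mph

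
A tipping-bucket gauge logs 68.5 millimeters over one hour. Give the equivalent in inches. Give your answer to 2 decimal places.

2.70 in

1 mm = 0.0393701 in, so 68.5 × 0.0393701 = 2.70 in.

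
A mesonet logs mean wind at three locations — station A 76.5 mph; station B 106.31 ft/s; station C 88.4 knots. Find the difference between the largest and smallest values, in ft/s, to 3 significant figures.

station A: 76.5 mph = 112.200 ft/s.
station C: 88.4 kt = 149.202 ft/s.
Spread: 149.202 − 106.310 = 42.9 ft/s.

42.9 ft/s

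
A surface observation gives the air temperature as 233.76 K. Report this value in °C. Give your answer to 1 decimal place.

-39.4 °C

°C = 233.76 − 273.15 = -39.4 °C.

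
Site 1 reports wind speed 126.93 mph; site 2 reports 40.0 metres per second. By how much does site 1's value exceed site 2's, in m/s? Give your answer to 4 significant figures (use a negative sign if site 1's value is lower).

site 1: 126.93 mph = 56.7428 m/s.
Difference: 56.7428 − 40.0000 = 16.74 m/s.

16.74 m/s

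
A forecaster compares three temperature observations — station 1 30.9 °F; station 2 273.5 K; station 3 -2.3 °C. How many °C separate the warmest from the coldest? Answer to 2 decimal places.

station 1: 30.9 °F = -0.611 °C.
station 2: 273.5 K = 0.350 °C.
Spread: 0.350 − (-2.300) = 2.650 °C.

2.65 °C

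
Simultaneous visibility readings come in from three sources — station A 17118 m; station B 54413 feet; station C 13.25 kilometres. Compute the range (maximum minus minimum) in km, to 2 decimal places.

3.87 km

station A: 17118 m = 17.1180 km.
station B: 54413 ft = 16.5851 km.
Spread: 17.1180 − 13.2500 = 3.87 km.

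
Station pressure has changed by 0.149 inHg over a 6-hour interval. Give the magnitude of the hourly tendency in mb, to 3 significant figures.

0.841 mb per hour

0.149 inHg / 6 h × 33.8639 mb/inHg = 0.841 mb/h.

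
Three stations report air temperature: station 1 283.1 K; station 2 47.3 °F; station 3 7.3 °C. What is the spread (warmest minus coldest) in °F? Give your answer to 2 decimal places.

station 1: 283.1 K = 9.950 °C.
station 2: 47.3 °F = 8.500 °C.
Spread: 9.950 − 7.300 = 2.650 °C = 4.77 °F.

4.77 °F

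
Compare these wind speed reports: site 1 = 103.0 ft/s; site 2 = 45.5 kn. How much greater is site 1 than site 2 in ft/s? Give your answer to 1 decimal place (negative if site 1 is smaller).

26.2 ft/s

site 2: 45.5 kt = 76.795 ft/s.
Difference: 103.000 − 76.795 = 26.2 ft/s.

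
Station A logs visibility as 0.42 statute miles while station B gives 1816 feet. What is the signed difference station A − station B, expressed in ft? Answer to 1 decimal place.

station A: 0.42 SM = 2217.600 ft.
Difference: 2217.600 − 1816.000 = 401.6 ft.

401.6 ft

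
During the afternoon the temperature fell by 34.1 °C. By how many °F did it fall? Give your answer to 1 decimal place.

Converting a difference, only the 9/5 scale factor applies: Δ°F = 34.1 × 1.8 = 61.4 °F.

61.4 °F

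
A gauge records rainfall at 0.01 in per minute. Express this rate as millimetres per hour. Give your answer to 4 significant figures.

0.01 in/minute × 25.4 mm/in × 60 minute/hour = 15.24 mm/hour.

15.24 mm/hour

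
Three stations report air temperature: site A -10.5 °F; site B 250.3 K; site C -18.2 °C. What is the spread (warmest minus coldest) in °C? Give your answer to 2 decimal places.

site A: -10.5 °F = -23.611 °C.
site B: 250.3 K = -22.850 °C.
Spread: (-18.200) − (-23.611) = 5.411 °C.

5.41 °C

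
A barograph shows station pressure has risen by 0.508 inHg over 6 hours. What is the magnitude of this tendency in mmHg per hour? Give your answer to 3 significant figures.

2.15 mmHg per hour

0.508 inHg / 6 h × 25.4 mmHg/inHg = 2.15 mmHg/h.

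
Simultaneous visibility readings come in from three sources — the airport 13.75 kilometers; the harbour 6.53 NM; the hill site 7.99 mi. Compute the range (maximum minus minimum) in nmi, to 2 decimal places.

0.89 nmi

the airport: 13.75 km = 7.4244 nmi.
the hill site: 7.99 SM = 6.9431 nmi.
Spread: 7.4244 − 6.5300 = 0.89 nmi.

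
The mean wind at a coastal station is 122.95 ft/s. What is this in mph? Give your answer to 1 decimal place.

83.8 mph

1 ft/s = 0.681818 mph, so 122.95 × 0.681818 = 83.8 mph.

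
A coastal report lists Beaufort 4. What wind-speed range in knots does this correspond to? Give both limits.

11 to 16 kt

Beaufort 4 (moderate breeze) spans 11–16 knots.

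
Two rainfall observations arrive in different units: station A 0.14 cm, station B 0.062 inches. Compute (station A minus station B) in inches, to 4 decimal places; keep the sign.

-0.0069 in

station A: 0.14 cm = 0.055118 in.
Difference: 0.055118 − 0.062000 = -0.0069 in.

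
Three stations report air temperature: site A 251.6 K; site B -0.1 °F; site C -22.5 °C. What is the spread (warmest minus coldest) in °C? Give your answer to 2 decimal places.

4.67 °C

site A: 251.6 K = -21.550 °C.
site B: -0.1 °F = -17.833 °C.
Spread: (-17.833) − (-22.500) = 4.667 °C.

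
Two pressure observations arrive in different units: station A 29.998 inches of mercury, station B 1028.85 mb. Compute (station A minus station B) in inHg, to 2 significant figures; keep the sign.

-0.38 inHg

station B: 1028.85 mb = 30.3819 inHg.
Difference: 29.9980 − 30.3819 = -0.38 inHg.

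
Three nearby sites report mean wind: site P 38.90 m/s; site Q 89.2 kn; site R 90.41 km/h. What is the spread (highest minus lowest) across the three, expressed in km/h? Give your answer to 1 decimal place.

74.8 km/h

site P: 38.90 m/s = 140.040 km/h.
site Q: 89.2 kt = 165.198 km/h.
Spread: 165.198 − 90.410 = 74.8 km/h.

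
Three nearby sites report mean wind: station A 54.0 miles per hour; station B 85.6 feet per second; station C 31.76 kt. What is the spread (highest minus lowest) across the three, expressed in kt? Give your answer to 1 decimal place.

station A: 54.0 mph = 46.925 kt.
station B: 85.6 ft/s = 50.717 kt.
Spread: 50.717 − 31.760 = 19.0 kt.

19.0 kt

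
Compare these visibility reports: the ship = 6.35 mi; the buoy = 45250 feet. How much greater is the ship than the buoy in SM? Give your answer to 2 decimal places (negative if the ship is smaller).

the buoy: 45250 ft = 8.5701 SM.
Difference: 6.3500 − 8.5701 = -2.22 SM.

-2.22 SM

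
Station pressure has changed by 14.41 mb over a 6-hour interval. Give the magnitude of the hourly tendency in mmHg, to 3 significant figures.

1.80 mmHg per hour

14.41 mb / 6 h × 0.750062 mmHg/mb = 1.80 mmHg/h.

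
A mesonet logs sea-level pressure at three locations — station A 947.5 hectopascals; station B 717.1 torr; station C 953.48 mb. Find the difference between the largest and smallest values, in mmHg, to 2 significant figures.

6.4 mmHg

station A: 947.5 hPa = 710.683 mmHg.
station C: 953.48 mb = 715.169 mmHg.
Spread: 717.100 − 710.683 = 6.4 mmHg.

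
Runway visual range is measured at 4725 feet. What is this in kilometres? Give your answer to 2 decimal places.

1 ft = 0.0003048 km, so 4725 × 0.0003048 = 1.44 km.

1.44 km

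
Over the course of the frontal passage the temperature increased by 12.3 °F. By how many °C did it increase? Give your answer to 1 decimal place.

For a temperature change the 32° offset cancels: Δ°C = 12.3 × 0.5556 = 6.8 °C.

6.8 °C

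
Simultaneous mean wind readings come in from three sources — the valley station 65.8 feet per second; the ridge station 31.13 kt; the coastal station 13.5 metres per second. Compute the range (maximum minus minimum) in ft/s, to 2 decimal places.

21.51 ft/s

the ridge station: 31.13 kt = 52.5415 ft/s.
the coastal station: 13.5 m/s = 44.2913 ft/s.
Spread: 65.8000 − 44.2913 = 21.51 ft/s.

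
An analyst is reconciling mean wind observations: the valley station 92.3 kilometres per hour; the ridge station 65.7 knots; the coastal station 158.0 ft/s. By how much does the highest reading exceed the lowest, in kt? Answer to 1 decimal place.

43.8 kt

the valley station: 92.3 km/h = 49.838 kt.
the coastal station: 158.0 ft/s = 93.612 kt.
Spread: 93.612 − 49.838 = 43.8 kt.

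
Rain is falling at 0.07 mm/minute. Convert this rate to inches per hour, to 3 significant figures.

0.165 in/hour

0.07 mm/minute × 0.0393701 in/mm × 60 minute/hour = 0.165 in/hour.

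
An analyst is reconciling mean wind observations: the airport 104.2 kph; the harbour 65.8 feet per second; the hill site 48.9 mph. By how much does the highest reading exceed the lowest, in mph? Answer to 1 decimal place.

the airport: 104.2 km/h = 64.747 mph.
the harbour: 65.8 ft/s = 44.864 mph.
Spread: 64.747 − 44.864 = 19.9 mph.

19.9 mph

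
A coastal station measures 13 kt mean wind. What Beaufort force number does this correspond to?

13 kt lies in the Beaufort 4 band (moderate breeze, 11–16 kt).

Beaufort force 4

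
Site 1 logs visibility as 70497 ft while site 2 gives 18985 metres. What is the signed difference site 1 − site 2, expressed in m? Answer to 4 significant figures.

site 1: 70497 ft = 21487.49 m.
Difference: 21487.49 − 18985.00 = 2502 m.

2502 m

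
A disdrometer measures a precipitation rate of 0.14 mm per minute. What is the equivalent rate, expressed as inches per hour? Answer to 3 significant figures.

0.331 in/hour

0.14 mm/minute × 0.0393701 in/mm × 60 minute/hour = 0.331 in/hour.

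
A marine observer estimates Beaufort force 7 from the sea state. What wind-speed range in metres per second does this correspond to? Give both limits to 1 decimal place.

Beaufort 7 (near gale) spans 13.9–17.1 m/s.

13.9 to 17.1 m/s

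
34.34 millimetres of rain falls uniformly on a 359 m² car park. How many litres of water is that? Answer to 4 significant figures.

12330 litres

1 mm over 1 m² is 1 L, so volume = 34.34 × 359 = 12328.06 L ≈ 12330 L.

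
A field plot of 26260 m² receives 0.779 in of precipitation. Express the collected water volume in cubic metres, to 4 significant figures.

519.6 cubic metres

Depth: 0.779 in × 25.4 = 19.7866 mm.
1 mm over 1 m² is 1 L, so volume = 19.7866 × 26260 = 519596.12 L = 519.6 m³.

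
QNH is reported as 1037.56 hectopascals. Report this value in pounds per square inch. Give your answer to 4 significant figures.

15.05 psi

1 hPa = 0.0145038 psi, so 1037.56 × 0.0145038 = 15.05 psi.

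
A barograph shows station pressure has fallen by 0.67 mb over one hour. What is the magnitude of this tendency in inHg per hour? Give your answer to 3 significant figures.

0.0198 inHg per hour

0.67 mb / 1 h × 0.02953 inHg/mb = 0.0198 inHg/h.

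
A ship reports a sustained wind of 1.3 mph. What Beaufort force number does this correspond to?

Beaufort force 1

1.3 mph = 0.6 m/s, which is Beaufort 1 (light air, 0.3–1.5 m/s).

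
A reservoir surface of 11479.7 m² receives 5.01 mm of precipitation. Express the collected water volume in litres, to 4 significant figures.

57510 litres

1 mm over 1 m² is 1 L, so volume = 5.01 × 11479.7 = 57513.297 L ≈ 57510 L.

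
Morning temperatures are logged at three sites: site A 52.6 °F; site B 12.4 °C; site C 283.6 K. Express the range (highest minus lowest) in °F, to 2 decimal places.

site A: 52.6 °F = 11.444 °C.
site C: 283.6 K = 10.450 °C.
Spread: 12.400 − 10.450 = 1.950 °C = 3.51 °F.

3.51 °F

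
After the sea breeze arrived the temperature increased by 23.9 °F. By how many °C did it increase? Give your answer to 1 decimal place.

13.3 °C

A change of 1 °C equals a change of 1.8 °F: Δ°C = 23.9 × 0.5556 = 13.3 °C.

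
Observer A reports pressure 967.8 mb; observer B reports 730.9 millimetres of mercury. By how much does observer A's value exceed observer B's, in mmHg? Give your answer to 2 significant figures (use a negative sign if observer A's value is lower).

-5.0 mmHg

observer A: 967.8 mb = 725.910 mmHg.
Difference: 725.910 − 730.900 = -5.0 mmHg.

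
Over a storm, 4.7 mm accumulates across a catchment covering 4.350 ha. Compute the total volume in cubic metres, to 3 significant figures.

204 cubic metres

Area: 4.350 ha = 43500 m².
1 mm over 1 m² is 1 L, so volume = 4.7 × 43500 = 204450 L = 204 m³.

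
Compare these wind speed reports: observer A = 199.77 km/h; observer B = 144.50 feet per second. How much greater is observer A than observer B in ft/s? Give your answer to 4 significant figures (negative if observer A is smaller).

observer A: 199.77 km/h = 182.0593 ft/s.
Difference: 182.0593 − 144.5000 = 37.56 ft/s.

37.56 ft/s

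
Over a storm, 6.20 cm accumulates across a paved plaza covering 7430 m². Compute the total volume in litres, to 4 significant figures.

460700 litres

Depth: 6.20 cm × 10 = 62 mm.
1 mm over 1 m² is 1 L, so volume = 62 × 7430 = 460660 L ≈ 460700 L.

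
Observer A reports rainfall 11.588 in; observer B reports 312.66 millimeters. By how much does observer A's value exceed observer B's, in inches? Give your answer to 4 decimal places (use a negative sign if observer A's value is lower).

-0.7214 in

observer B: 312.66 mm = 12.309449 in.
Difference: 11.588000 − 12.309449 = -0.7214 in.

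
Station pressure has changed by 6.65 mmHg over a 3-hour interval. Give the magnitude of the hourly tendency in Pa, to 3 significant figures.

296 Pa per hour

6.65 mmHg / 3 h × 133.322 Pa/mmHg = 296 Pa/h.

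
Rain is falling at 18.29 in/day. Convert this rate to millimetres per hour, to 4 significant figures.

18.29 in/day × 25.4 mm/in × 0.0416667 day/hour = 19.36 mm/hour.

19.36 mm/hour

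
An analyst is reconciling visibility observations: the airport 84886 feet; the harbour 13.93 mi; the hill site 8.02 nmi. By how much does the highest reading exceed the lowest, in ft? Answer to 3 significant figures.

the harbour: 13.93 SM = 73550.40 ft.
the hill site: 8.02 nmi = 48730.45 ft.
Spread: 84886.00 − 48730.45 = 36200 ft.

36200 ft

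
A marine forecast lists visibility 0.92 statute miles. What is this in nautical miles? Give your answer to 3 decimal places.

1 SM = 0.868976 nmi, so 0.92 × 0.868976 = 0.799 nmi.

0.799 nmi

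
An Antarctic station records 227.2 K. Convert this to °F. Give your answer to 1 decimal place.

-50.7 °F

First to °C: -45.95 °C.
Then to °F: -50.7 °F.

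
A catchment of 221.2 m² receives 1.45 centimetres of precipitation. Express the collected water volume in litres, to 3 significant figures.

3210 litres

Depth: 1.45 cm × 10 = 14.5 mm.
1 mm over 1 m² is 1 L, so volume = 14.5 × 221.2 = 3207.4 L ≈ 3210 L.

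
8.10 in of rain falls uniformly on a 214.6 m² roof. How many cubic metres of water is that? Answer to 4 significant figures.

Depth: 8.10 in × 25.4 = 205.74 mm.
1 mm over 1 m² is 1 L, so volume = 205.74 × 214.6 = 44151.804 L = 44.15 m³.

44.15 cubic metres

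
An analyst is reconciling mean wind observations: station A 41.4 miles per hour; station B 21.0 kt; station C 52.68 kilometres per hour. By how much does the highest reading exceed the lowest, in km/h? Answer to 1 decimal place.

station A: 41.4 mph = 66.627 km/h.
station B: 21.0 kt = 38.892 km/h.
Spread: 66.627 − 38.892 = 27.7 km/h.

27.7 km/h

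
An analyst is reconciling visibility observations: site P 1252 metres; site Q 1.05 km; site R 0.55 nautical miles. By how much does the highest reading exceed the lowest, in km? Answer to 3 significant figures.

site P: 1252 m = 1.25200 km.
site R: 0.55 nmi = 1.01860 km.
Spread: 1.25200 − 1.01860 = 0.233 km.

0.233 km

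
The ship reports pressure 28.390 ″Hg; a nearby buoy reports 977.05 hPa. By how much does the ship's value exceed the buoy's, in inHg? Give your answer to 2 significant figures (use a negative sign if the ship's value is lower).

the buoy: 977.05 hPa = 28.8523 inHg.
Difference: 28.3900 − 28.8523 = -0.46 inHg.

-0.46 inHg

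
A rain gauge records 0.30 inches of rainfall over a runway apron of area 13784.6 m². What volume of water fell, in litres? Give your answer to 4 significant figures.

105000 litres

Depth: 0.30 in × 25.4 = 7.62 mm.
1 mm over 1 m² is 1 L, so volume = 7.62 × 13784.6 = 105038.65 L ≈ 105000 L.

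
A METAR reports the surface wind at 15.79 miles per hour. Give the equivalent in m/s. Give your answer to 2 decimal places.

1 mph = 0.44704 m/s, so 15.79 × 0.44704 = 7.06 m/s.

7.06 m/s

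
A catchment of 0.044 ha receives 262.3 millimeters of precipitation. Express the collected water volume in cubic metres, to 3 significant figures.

Area: 0.044 ha = 440 m².
1 mm over 1 m² is 1 L, so volume = 262.3 × 440 = 115412 L = 115 m³.

115 cubic metres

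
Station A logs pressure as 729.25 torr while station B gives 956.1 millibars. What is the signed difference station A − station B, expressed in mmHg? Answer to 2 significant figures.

station B: 956.1 mb = 717.13 mmHg.
Difference: 729.25 − 717.13 = 12 mmHg.

12 mmHg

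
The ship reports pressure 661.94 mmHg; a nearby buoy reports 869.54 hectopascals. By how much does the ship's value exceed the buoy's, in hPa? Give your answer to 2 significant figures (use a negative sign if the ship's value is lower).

the ship: 661.94 mmHg = 882.51 hPa.
Difference: 882.51 − 869.54 = 13 hPa.

13 hPa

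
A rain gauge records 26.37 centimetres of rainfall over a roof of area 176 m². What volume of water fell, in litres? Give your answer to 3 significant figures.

Depth: 26.37 cm × 10 = 263.7 mm.
1 mm over 1 m² is 1 L, so volume = 263.7 × 176 = 46411.2 L ≈ 46400 L.

46400 litres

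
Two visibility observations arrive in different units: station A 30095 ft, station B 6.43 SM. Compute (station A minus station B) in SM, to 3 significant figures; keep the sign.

-0.730 SM

station A: 30095 ft = 5.69981 SM.
Difference: 5.69981 − 6.43000 = -0.730 SM.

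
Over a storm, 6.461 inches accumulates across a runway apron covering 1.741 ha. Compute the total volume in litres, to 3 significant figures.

2860000 litres

Depth: 6.461 in × 25.4 = 164.1094 mm.
Area: 1.741 ha = 17410 m².
1 mm over 1 m² is 1 L, so volume = 164.1094 × 17410 = 2857144.7 L ≈ 2860000 L.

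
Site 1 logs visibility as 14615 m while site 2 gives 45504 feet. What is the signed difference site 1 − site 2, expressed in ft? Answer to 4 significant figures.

site 1: 14615 m = 47949.48 ft.
Difference: 47949.48 − 45504.00 = 2445 ft.

2445 ft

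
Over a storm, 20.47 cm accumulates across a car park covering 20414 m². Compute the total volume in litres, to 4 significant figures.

Depth: 20.47 cm × 10 = 204.7 mm.
1 mm over 1 m² is 1 L, so volume = 204.7 × 20414 = 4178745.8 L ≈ 4179000 L.

4179000 litres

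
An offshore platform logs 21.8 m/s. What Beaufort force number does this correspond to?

21.8 m/s lies in the Beaufort 9 band (strong gale, 20.8–24.4 m/s).

Beaufort force 9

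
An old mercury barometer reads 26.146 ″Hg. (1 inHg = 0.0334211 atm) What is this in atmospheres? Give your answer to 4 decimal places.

0.8738 atm

1 inHg = 0.0334211 atm, so 26.146 × 0.0334211 = 0.8738 atm.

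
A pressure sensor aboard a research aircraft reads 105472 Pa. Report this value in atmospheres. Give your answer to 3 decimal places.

1 Pa = 9.86923e-06 atm, so 105472 × 9.86923e-06 = 1.041 atm.

1.041 atm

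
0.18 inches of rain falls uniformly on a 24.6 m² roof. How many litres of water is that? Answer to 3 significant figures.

Depth: 0.18 in × 25.4 = 4.572 mm.
1 mm over 1 m² is 1 L, so volume = 4.572 × 24.6 = 112.4712 L ≈ 112 L.

112 litres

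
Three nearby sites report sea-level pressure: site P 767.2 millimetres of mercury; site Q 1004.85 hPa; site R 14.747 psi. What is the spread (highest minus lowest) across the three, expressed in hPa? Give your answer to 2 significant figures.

site P: 767.2 mmHg = 1022.85 hPa.
site R: 14.747 psi = 1016.77 hPa.
Spread: 1022.85 − 1004.85 = 18 hPa.

18 hPa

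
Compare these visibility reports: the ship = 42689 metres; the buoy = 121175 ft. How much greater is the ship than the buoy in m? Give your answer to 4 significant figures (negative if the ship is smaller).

5755 m

the buoy: 121175 ft = 36934.14 m.
Difference: 42689.00 − 36934.14 = 5755 m.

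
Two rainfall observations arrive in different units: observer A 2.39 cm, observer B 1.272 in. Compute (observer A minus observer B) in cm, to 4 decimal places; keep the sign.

observer B: 1.272 in = 3.230880 cm.
Difference: 2.390000 − 3.230880 = -0.8409 cm.

-0.8409 cm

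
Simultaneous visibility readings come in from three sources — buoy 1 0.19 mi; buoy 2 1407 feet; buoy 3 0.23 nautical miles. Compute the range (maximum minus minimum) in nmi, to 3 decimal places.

buoy 1: 0.19 SM = 0.16511 nmi.
buoy 2: 1407 ft = 0.23156 nmi.
Spread: 0.23156 − 0.16511 = 0.066 nmi.

0.066 nmi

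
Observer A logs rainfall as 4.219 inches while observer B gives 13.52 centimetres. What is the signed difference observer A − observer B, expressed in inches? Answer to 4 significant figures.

-1.104 in

observer B: 13.52 cm = 5.32283 in.
Difference: 4.21900 − 5.32283 = -1.104 in.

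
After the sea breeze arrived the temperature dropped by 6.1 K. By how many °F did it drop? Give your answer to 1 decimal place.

11.0 °F

A change of 1 °C equals a change of 1.8 °F: Δ°F = 6.1 × 1.8 = 11.0 °F.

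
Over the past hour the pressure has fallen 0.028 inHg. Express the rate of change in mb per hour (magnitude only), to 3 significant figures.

0.948 mb per hour

0.028 inHg / 1 h × 33.8639 mb/inHg = 0.948 mb/h.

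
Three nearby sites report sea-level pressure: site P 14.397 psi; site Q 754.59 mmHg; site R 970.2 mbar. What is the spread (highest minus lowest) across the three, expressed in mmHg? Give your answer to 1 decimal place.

26.9 mmHg

site P: 14.397 psi = 744.540 mmHg.
site R: 970.2 mb = 727.710 mmHg.
Spread: 754.590 − 727.710 = 26.9 mmHg.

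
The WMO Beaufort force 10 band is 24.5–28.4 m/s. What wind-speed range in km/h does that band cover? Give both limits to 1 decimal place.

24.5–28.4 m/s × 3.6 = 88.2–102.2 km/h.

88.2 to 102.2 km/h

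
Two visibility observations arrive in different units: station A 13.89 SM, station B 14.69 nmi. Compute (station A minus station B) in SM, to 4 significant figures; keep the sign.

station B: 14.69 nmi = 16.90495 SM.
Difference: 13.89000 − 16.90495 = -3.015 SM.

-3.015 SM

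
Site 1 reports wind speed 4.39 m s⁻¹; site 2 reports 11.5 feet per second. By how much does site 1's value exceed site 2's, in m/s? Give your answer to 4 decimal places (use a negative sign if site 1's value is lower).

site 2: 11.5 ft/s = 3.505200 m/s.
Difference: 4.390000 − 3.505200 = 0.8848 m/s.

0.8848 m/s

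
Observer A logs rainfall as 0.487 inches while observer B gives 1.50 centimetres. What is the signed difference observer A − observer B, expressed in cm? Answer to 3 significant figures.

-0.263 cm

observer A: 0.487 in = 1.23698 cm.
Difference: 1.23698 − 1.50000 = -0.263 cm.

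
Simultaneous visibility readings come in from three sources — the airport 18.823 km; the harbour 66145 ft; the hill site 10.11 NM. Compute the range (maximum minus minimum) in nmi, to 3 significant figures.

the airport: 18.823 km = 10.16361 nmi.
the harbour: 66145 ft = 10.88607 nmi.
Spread: 10.88607 − 10.11000 = 0.776 nmi.

0.776 nmi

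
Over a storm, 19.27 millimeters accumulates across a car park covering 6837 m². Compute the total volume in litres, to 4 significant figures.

131700 litres

1 mm over 1 m² is 1 L, so volume = 19.27 × 6837 = 131748.99 L ≈ 131700 L.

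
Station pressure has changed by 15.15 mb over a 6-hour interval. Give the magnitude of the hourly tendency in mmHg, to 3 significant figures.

1.89 mmHg per hour

15.15 mb / 6 h × 0.750062 mmHg/mb = 1.89 mmHg/h.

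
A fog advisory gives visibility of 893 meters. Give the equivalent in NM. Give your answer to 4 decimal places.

1 m = 0.000539957 nmi, so 893 × 0.000539957 = 0.4822 nmi.

0.4822 nmi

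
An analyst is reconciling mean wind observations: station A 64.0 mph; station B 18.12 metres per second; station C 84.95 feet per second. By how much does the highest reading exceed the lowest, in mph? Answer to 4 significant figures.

23.47 mph

station B: 18.12 m/s = 40.5333 mph.
station C: 84.95 ft/s = 57.9205 mph.
Spread: 64.0000 − 40.5333 = 23.47 mph.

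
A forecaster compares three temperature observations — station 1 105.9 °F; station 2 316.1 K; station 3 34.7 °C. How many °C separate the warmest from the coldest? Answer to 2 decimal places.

station 1: 105.9 °F = 41.056 °C.
station 2: 316.1 K = 42.950 °C.
Spread: 42.950 − 34.700 = 8.250 °C.

8.25 °C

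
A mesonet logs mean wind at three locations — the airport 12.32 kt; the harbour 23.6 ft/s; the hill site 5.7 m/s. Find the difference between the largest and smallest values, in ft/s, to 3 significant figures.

4.90 ft/s

the airport: 12.32 kt = 20.7938 ft/s.
the hill site: 5.7 m/s = 18.7008 ft/s.
Spread: 23.6000 − 18.7008 = 4.90 ft/s.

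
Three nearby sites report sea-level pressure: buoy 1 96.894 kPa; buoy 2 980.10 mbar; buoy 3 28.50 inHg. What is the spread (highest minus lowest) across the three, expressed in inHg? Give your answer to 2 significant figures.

buoy 1: 96.894 kPa = 28.6128 inHg.
buoy 2: 980.10 mb = 28.9423 inHg.
Spread: 28.9423 − 28.5000 = 0.44 inHg.

0.44 inHg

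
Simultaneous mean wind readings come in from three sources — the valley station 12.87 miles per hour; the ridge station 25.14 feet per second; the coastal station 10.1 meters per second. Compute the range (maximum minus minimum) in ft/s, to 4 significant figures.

the valley station: 12.87 mph = 18.8760 ft/s.
the coastal station: 10.1 m/s = 33.1365 ft/s.
Spread: 33.1365 − 18.8760 = 14.26 ft/s.

14.26 ft/s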